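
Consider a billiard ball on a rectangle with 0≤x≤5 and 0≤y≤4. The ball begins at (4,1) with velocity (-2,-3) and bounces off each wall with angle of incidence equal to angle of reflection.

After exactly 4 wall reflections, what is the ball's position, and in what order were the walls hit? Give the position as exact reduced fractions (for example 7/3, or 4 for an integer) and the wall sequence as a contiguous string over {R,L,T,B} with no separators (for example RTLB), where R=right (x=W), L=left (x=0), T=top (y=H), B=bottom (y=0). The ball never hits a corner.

1. t=1/3 → B at (10/3,0); v=(-2,3)
2. t=4/3 → T at (2/3,4); v=(-2,-3)
3. t=1/3 → L at (0,3); v=(2,-3)
4. t=1 → B at (2,0); v=(2,3)

Final position: (2,0)
Wall sequence: BTLB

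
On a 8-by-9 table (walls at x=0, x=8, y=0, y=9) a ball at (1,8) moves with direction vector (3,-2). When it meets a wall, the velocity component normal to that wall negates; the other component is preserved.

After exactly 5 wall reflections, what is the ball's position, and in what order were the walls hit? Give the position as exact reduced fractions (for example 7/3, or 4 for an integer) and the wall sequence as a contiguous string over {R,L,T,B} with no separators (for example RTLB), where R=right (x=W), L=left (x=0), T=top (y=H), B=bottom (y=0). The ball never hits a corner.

1. t=7/3 → R at (8,10/3); v=(-3,-2)
2. t=5/3 → B at (3,0); v=(-3,2)
3. t=1 → L at (0,2); v=(3,2)
4. t=8/3 → R at (8,22/3); v=(-3,2)
5. t=5/6 → T at (11/2,9); v=(-3,-2)

Final position: (11/2,9)
Wall sequence: RBLRT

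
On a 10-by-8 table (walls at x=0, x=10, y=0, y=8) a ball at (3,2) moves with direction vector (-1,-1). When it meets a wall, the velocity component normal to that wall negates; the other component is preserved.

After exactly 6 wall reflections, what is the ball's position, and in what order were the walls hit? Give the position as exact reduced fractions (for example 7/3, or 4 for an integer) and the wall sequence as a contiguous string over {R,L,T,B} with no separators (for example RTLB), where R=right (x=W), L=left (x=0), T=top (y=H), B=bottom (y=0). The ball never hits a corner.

1. t=2 → B at (1,0); v=(-1,1)
2. t=1 → L at (0,1); v=(1,1)
3. t=7 → T at (7,8); v=(1,-1)
4. t=3 → R at (10,5); v=(-1,-1)
5. t=5 → B at (5,0); v=(-1,1)
6. t=5 → L at (0,5); v=(1,1)

Final position: (0,5)
Wall sequence: BLTRBL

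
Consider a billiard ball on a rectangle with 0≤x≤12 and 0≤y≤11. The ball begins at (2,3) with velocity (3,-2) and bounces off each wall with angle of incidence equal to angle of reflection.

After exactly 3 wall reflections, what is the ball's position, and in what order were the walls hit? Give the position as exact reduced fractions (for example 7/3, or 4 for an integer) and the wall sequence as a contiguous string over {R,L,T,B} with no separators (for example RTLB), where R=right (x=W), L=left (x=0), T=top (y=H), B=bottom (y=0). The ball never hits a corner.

Final position: (1,11)
Wall sequence: BRT

1. t=3/2 → B at (13/2,0); v=(3,2)
2. t=11/6 → R at (12,11/3); v=(-3,2)
3. t=11/3 → T at (1,11); v=(-3,-2)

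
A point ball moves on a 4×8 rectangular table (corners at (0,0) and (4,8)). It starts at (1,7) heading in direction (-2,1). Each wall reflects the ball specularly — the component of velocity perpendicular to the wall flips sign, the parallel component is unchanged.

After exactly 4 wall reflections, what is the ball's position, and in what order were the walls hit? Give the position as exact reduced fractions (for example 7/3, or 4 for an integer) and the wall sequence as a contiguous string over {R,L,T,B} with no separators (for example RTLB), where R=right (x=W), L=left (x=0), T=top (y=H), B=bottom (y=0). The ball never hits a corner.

Final position: (0,9/2)
Wall sequence: LTRL

1. t=1/2 → L at (0,15/2); v=(2,1)
2. t=1/2 → T at (1,8); v=(2,-1)
3. t=3/2 → R at (4,13/2); v=(-2,-1)
4. t=2 → L at (0,9/2); v=(2,-1)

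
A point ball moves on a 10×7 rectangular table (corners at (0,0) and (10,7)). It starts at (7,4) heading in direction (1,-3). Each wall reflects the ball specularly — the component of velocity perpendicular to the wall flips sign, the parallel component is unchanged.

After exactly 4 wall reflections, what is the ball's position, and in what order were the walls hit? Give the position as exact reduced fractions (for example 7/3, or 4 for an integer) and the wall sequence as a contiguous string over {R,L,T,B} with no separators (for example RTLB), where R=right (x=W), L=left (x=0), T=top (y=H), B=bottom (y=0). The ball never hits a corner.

1. t=4/3 → B at (25/3,0); v=(1,3)
2. t=5/3 → R at (10,5); v=(-1,3)
3. t=2/3 → T at (28/3,7); v=(-1,-3)
4. t=7/3 → B at (7,0); v=(-1,3)

Final position: (7,0)
Wall sequence: BRTB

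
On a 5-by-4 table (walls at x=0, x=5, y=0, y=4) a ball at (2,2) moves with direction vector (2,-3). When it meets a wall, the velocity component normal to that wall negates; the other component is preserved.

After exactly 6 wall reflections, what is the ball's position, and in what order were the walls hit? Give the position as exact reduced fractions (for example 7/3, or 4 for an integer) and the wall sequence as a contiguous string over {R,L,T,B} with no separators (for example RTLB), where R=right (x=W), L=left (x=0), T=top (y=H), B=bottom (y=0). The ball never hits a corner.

Final position: (4/3,4)
Wall sequence: BRTBLT

1. t=2/3 → B at (10/3,0); v=(2,3)
2. t=5/6 → R at (5,5/2); v=(-2,3)
3. t=1/2 → T at (4,4); v=(-2,-3)
4. t=4/3 → B at (4/3,0); v=(-2,3)
5. t=2/3 → L at (0,2); v=(2,3)
6. t=2/3 → T at (4/3,4); v=(2,-3)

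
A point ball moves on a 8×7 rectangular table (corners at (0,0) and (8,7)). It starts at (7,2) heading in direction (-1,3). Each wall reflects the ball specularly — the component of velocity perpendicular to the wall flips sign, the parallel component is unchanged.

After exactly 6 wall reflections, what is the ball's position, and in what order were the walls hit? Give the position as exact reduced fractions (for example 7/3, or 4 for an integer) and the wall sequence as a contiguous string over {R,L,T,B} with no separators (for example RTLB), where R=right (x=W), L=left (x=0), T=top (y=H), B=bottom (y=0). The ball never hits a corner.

1. t=5/3 → T at (16/3,7); v=(-1,-3)
2. t=7/3 → B at (3,0); v=(-1,3)
3. t=7/3 → T at (2/3,7); v=(-1,-3)
4. t=2/3 → L at (0,5); v=(1,-3)
5. t=5/3 → B at (5/3,0); v=(1,3)
6. t=7/3 → T at (4,7); v=(1,-3)

Final position: (4,7)
Wall sequence: TBTLBT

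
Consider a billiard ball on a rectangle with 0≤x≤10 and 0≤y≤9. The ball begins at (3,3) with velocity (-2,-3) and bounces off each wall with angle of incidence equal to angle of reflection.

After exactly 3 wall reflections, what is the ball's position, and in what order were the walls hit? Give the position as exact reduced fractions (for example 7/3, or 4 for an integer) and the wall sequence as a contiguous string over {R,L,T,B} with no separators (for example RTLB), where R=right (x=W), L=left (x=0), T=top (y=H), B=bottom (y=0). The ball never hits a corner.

Final position: (5,9)
Wall sequence: BLT

1. t=1 → B at (1,0); v=(-2,3)
2. t=1/2 → L at (0,3/2); v=(2,3)
3. t=5/2 → T at (5,9); v=(2,-3)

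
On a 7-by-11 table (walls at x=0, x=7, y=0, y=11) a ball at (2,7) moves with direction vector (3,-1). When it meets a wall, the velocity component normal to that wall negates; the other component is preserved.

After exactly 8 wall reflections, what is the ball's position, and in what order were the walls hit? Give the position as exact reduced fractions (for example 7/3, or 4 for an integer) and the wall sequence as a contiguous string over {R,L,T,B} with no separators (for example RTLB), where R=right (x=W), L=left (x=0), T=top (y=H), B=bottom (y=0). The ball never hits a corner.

Final position: (7,26/3)
Wall sequence: RLRBLRLR

1. t=5/3 → R at (7,16/3); v=(-3,-1)
2. t=7/3 → L at (0,3); v=(3,-1)
3. t=7/3 → R at (7,2/3); v=(-3,-1)
4. t=2/3 → B at (5,0); v=(-3,1)
5. t=5/3 → L at (0,5/3); v=(3,1)
6. t=7/3 → R at (7,4); v=(-3,1)
7. t=7/3 → L at (0,19/3); v=(3,1)
8. t=7/3 → R at (7,26/3); v=(-3,1)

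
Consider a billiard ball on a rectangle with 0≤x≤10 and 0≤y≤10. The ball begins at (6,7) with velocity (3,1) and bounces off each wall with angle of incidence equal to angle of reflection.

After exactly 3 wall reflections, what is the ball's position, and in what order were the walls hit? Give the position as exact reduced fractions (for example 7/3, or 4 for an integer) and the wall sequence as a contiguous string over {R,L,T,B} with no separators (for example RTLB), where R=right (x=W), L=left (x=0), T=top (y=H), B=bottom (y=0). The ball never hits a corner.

1. t=4/3 → R at (10,25/3); v=(-3,1)
2. t=5/3 → T at (5,10); v=(-3,-1)
3. t=5/3 → L at (0,25/3); v=(3,-1)

Final position: (0,25/3)
Wall sequence: RTL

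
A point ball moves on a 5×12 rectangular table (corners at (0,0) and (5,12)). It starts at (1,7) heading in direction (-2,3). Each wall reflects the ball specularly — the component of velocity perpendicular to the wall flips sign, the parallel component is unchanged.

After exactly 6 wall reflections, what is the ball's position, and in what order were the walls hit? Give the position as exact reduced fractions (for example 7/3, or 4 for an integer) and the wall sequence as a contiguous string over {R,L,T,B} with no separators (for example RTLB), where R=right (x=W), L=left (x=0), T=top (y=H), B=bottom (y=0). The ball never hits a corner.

Final position: (5,7)
Wall sequence: LTRLBR

1. t=1/2 → L at (0,17/2); v=(2,3)
2. t=7/6 → T at (7/3,12); v=(2,-3)
3. t=4/3 → R at (5,8); v=(-2,-3)
4. t=5/2 → L at (0,1/2); v=(2,-3)
5. t=1/6 → B at (1/3,0); v=(2,3)
6. t=7/3 → R at (5,7); v=(-2,3)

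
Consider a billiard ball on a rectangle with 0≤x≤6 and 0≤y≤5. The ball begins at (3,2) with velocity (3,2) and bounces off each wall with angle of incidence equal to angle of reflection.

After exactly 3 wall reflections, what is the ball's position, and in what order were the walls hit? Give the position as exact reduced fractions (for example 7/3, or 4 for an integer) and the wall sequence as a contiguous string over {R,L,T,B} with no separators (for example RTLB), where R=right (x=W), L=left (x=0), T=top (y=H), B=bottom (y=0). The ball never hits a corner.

Final position: (0,2)
Wall sequence: RTL

1. t=1 → R at (6,4); v=(-3,2)
2. t=1/2 → T at (9/2,5); v=(-3,-2)
3. t=3/2 → L at (0,2); v=(3,-2)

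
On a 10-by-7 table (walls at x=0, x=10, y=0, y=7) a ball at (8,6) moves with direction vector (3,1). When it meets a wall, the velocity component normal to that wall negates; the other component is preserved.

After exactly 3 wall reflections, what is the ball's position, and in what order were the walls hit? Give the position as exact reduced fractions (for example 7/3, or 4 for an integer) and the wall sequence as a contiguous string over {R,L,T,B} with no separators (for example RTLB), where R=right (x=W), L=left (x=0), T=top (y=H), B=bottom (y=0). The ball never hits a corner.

Final position: (0,4)
Wall sequence: RTL

1. t=2/3 → R at (10,20/3); v=(-3,1)
2. t=1/3 → T at (9,7); v=(-3,-1)
3. t=3 → L at (0,4); v=(3,-1)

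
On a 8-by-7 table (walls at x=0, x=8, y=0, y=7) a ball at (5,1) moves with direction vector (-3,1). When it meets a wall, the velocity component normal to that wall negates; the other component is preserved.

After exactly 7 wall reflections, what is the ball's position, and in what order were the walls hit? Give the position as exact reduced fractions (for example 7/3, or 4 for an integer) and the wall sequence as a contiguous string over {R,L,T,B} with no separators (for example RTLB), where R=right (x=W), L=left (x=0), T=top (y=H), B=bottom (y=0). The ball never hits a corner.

1. t=5/3 → L at (0,8/3); v=(3,1)
2. t=8/3 → R at (8,16/3); v=(-3,1)
3. t=5/3 → T at (3,7); v=(-3,-1)
4. t=1 → L at (0,6); v=(3,-1)
5. t=8/3 → R at (8,10/3); v=(-3,-1)
6. t=8/3 → L at (0,2/3); v=(3,-1)
7. t=2/3 → B at (2,0); v=(3,1)

Final position: (2,0)
Wall sequence: LRTLRLB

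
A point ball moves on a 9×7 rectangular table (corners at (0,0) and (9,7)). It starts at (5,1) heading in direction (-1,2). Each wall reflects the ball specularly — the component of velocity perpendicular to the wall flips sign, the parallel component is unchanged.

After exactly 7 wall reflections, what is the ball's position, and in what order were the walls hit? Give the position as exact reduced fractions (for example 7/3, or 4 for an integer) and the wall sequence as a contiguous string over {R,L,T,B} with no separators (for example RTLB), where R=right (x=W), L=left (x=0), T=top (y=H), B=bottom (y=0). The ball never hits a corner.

Final position: (6,7)
Wall sequence: TLBTBRT

1. t=3 → T at (2,7); v=(-1,-2)
2. t=2 → L at (0,3); v=(1,-2)
3. t=3/2 → B at (3/2,0); v=(1,2)
4. t=7/2 → T at (5,7); v=(1,-2)
5. t=7/2 → B at (17/2,0); v=(1,2)
6. t=1/2 → R at (9,1); v=(-1,2)
7. t=3 → T at (6,7); v=(-1,-2)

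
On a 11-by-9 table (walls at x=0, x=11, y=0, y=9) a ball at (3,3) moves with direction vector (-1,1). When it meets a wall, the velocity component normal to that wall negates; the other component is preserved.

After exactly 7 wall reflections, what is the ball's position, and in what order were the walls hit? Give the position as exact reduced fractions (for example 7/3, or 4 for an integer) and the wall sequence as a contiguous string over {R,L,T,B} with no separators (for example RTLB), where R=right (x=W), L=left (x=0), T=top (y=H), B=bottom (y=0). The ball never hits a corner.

1. t=3 → L at (0,6); v=(1,1)
2. t=3 → T at (3,9); v=(1,-1)
3. t=8 → R at (11,1); v=(-1,-1)
4. t=1 → B at (10,0); v=(-1,1)
5. t=9 → T at (1,9); v=(-1,-1)
6. t=1 → L at (0,8); v=(1,-1)
7. t=8 → B at (8,0); v=(1,1)

Final position: (8,0)
Wall sequence: LTRBTLB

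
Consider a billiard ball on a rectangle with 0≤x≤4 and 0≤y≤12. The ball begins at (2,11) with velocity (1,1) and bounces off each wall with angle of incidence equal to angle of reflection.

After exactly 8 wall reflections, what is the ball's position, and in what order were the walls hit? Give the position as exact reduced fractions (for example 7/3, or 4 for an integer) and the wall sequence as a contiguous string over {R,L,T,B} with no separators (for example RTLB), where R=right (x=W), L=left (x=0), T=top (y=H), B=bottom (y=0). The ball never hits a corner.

Final position: (0,9)
Wall sequence: TRLRBLRL

1. t=1 → T at (3,12); v=(1,-1)
2. t=1 → R at (4,11); v=(-1,-1)
3. t=4 → L at (0,7); v=(1,-1)
4. t=4 → R at (4,3); v=(-1,-1)
5. t=3 → B at (1,0); v=(-1,1)
6. t=1 → L at (0,1); v=(1,1)
7. t=4 → R at (4,5); v=(-1,1)
8. t=4 → L at (0,9); v=(1,1)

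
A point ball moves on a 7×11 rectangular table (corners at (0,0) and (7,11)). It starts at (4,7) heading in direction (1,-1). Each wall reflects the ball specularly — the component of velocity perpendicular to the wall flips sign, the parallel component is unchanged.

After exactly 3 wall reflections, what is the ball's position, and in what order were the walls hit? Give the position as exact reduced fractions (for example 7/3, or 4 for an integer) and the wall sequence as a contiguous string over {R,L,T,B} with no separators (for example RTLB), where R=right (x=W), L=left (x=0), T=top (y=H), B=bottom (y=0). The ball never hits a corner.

Final position: (0,3)
Wall sequence: RBL

1. t=3 → R at (7,4); v=(-1,-1)
2. t=4 → B at (3,0); v=(-1,1)
3. t=3 → L at (0,3); v=(1,1)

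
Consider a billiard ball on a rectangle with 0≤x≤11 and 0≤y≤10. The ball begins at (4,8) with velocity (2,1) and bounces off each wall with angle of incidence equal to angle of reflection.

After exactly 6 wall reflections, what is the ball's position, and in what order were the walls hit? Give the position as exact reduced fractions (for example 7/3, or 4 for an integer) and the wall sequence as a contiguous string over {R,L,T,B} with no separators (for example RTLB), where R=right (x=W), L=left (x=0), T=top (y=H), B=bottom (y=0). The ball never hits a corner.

Final position: (0,8)
Wall sequence: TRLBRL

1. t=2 → T at (8,10); v=(2,-1)
2. t=3/2 → R at (11,17/2); v=(-2,-1)
3. t=11/2 → L at (0,3); v=(2,-1)
4. t=3 → B at (6,0); v=(2,1)
5. t=5/2 → R at (11,5/2); v=(-2,1)
6. t=11/2 → L at (0,8); v=(2,1)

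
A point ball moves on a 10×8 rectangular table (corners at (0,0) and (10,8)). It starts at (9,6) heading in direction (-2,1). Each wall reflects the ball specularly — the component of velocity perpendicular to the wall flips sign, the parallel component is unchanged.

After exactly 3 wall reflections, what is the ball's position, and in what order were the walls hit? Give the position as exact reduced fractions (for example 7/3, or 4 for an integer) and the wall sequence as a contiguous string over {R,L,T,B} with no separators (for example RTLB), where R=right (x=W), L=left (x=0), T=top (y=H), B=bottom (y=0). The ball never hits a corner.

Final position: (10,1/2)
Wall sequence: TLR

1. t=2 → T at (5,8); v=(-2,-1)
2. t=5/2 → L at (0,11/2); v=(2,-1)
3. t=5 → R at (10,1/2); v=(-2,-1)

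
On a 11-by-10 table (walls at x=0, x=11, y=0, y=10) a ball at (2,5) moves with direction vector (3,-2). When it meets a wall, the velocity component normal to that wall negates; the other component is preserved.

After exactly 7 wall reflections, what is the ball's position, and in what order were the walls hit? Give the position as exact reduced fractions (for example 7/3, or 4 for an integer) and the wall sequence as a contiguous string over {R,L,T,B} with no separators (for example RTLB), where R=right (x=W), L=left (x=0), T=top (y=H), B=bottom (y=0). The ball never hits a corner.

1. t=5/2 → B at (19/2,0); v=(3,2)
2. t=1/2 → R at (11,1); v=(-3,2)
3. t=11/3 → L at (0,25/3); v=(3,2)
4. t=5/6 → T at (5/2,10); v=(3,-2)
5. t=17/6 → R at (11,13/3); v=(-3,-2)
6. t=13/6 → B at (9/2,0); v=(-3,2)
7. t=3/2 → L at (0,3); v=(3,2)

Final position: (0,3)
Wall sequence: BRLTRBL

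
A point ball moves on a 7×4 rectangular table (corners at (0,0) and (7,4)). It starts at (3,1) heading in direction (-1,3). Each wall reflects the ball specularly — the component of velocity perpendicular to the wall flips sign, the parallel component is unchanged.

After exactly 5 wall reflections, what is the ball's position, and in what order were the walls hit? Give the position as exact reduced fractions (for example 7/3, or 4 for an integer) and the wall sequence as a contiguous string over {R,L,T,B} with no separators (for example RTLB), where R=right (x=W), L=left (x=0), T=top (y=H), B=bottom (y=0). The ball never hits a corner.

Final position: (2,0)
Wall sequence: TBLTB

1. t=1 → T at (2,4); v=(-1,-3)
2. t=4/3 → B at (2/3,0); v=(-1,3)
3. t=2/3 → L at (0,2); v=(1,3)
4. t=2/3 → T at (2/3,4); v=(1,-3)
5. t=4/3 → B at (2,0); v=(1,3)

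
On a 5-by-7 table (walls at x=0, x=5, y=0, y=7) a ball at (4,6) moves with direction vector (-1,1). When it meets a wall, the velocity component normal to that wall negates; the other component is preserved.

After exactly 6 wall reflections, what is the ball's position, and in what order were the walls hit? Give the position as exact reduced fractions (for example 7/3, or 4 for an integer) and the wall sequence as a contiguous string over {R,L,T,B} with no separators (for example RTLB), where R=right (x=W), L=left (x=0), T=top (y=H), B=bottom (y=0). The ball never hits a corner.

Final position: (1,7)
Wall sequence: TLBRLT

1. t=1 → T at (3,7); v=(-1,-1)
2. t=3 → L at (0,4); v=(1,-1)
3. t=4 → B at (4,0); v=(1,1)
4. t=1 → R at (5,1); v=(-1,1)
5. t=5 → L at (0,6); v=(1,1)
6. t=1 → T at (1,7); v=(1,-1)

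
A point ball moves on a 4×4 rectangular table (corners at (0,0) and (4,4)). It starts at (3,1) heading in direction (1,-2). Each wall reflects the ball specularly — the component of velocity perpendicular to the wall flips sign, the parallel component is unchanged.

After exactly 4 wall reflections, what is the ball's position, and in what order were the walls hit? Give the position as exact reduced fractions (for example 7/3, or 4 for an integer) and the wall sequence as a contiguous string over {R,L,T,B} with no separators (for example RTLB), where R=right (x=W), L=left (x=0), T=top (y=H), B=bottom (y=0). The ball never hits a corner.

1. t=1/2 → B at (7/2,0); v=(1,2)
2. t=1/2 → R at (4,1); v=(-1,2)
3. t=3/2 → T at (5/2,4); v=(-1,-2)
4. t=2 → B at (1/2,0); v=(-1,2)

Final position: (1/2,0)
Wall sequence: BRTB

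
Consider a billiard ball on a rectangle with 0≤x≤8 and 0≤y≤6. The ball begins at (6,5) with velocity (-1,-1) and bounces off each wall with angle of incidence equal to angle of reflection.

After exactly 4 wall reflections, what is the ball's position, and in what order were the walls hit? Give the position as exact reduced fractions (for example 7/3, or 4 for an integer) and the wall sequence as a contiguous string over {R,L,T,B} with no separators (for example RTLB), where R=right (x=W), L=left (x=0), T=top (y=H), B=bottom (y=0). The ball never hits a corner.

1. t=5 → B at (1,0); v=(-1,1)
2. t=1 → L at (0,1); v=(1,1)
3. t=5 → T at (5,6); v=(1,-1)
4. t=3 → R at (8,3); v=(-1,-1)

Final position: (8,3)
Wall sequence: BLTR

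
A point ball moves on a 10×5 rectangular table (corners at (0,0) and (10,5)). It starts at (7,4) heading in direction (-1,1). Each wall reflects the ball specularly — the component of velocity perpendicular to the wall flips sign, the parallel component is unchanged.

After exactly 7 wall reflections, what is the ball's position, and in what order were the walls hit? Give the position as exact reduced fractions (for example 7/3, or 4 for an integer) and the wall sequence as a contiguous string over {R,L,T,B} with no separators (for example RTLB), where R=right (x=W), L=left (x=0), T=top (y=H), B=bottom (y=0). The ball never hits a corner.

1. t=1 → T at (6,5); v=(-1,-1)
2. t=5 → B at (1,0); v=(-1,1)
3. t=1 → L at (0,1); v=(1,1)
4. t=4 → T at (4,5); v=(1,-1)
5. t=5 → B at (9,0); v=(1,1)
6. t=1 → R at (10,1); v=(-1,1)
7. t=4 → T at (6,5); v=(-1,-1)

Final position: (6,5)
Wall sequence: TBLTBRT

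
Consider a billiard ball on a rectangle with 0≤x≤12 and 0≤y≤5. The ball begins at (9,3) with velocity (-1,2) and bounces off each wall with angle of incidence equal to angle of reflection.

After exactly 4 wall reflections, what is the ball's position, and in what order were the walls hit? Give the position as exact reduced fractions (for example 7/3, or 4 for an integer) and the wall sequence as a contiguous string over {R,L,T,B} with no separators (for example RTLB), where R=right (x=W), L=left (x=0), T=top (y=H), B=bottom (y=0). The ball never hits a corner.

Final position: (1/2,0)
Wall sequence: TBTB

1. t=1 → T at (8,5); v=(-1,-2)
2. t=5/2 → B at (11/2,0); v=(-1,2)
3. t=5/2 → T at (3,5); v=(-1,-2)
4. t=5/2 → B at (1/2,0); v=(-1,2)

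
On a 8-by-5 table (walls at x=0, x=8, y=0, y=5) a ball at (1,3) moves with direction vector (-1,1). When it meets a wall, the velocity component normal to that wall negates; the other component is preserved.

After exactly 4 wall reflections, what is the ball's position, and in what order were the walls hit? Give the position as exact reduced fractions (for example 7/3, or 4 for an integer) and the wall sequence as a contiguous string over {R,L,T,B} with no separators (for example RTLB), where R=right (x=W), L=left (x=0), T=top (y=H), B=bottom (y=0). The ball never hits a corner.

1. t=1 → L at (0,4); v=(1,1)
2. t=1 → T at (1,5); v=(1,-1)
3. t=5 → B at (6,0); v=(1,1)
4. t=2 → R at (8,2); v=(-1,1)

Final position: (8,2)
Wall sequence: LTBR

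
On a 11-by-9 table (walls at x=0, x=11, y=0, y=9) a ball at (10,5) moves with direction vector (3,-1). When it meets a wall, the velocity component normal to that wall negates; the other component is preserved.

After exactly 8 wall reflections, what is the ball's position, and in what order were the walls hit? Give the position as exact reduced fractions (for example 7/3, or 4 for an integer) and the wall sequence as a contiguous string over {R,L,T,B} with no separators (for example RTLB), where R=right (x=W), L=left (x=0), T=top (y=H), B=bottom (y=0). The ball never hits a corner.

1. t=1/3 → R at (11,14/3); v=(-3,-1)
2. t=11/3 → L at (0,1); v=(3,-1)
3. t=1 → B at (3,0); v=(3,1)
4. t=8/3 → R at (11,8/3); v=(-3,1)
5. t=11/3 → L at (0,19/3); v=(3,1)
6. t=8/3 → T at (8,9); v=(3,-1)
7. t=1 → R at (11,8); v=(-3,-1)
8. t=11/3 → L at (0,13/3); v=(3,-1)

Final position: (0,13/3)
Wall sequence: RLBRLTRL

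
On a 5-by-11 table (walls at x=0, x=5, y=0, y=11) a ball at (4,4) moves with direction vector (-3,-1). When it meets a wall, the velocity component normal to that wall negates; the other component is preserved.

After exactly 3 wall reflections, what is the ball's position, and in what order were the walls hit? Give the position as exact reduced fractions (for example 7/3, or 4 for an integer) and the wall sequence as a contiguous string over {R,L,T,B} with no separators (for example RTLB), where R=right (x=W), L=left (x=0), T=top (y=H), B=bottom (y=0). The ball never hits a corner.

Final position: (2,0)
Wall sequence: LRB

1. t=4/3 → L at (0,8/3); v=(3,-1)
2. t=5/3 → R at (5,1); v=(-3,-1)
3. t=1 → B at (2,0); v=(-3,1)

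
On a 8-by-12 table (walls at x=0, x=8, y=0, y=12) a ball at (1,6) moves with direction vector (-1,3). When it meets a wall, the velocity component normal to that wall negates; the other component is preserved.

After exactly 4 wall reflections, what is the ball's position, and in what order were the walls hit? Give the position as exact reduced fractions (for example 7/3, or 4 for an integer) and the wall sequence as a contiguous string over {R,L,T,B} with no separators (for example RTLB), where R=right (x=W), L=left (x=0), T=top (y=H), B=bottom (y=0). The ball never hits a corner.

1. t=1 → L at (0,9); v=(1,3)
2. t=1 → T at (1,12); v=(1,-3)
3. t=4 → B at (5,0); v=(1,3)
4. t=3 → R at (8,9); v=(-1,3)

Final position: (8,9)
Wall sequence: LTBR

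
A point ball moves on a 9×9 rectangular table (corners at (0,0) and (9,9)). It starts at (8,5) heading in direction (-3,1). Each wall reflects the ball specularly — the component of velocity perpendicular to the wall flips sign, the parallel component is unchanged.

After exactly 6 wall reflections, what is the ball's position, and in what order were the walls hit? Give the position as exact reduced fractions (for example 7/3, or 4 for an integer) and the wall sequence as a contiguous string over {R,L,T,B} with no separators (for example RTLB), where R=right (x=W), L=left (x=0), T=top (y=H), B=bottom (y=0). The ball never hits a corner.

1. t=8/3 → L at (0,23/3); v=(3,1)
2. t=4/3 → T at (4,9); v=(3,-1)
3. t=5/3 → R at (9,22/3); v=(-3,-1)
4. t=3 → L at (0,13/3); v=(3,-1)
5. t=3 → R at (9,4/3); v=(-3,-1)
6. t=4/3 → B at (5,0); v=(-3,1)

Final position: (5,0)
Wall sequence: LTRLRB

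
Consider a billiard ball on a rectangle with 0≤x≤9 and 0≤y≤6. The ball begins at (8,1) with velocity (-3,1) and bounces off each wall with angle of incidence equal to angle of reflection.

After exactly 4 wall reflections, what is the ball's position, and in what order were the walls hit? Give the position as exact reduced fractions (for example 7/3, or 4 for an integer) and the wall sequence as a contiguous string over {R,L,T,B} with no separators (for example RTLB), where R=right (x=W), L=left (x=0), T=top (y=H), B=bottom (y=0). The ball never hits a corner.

Final position: (0,7/3)
Wall sequence: LTRL

1. t=8/3 → L at (0,11/3); v=(3,1)
2. t=7/3 → T at (7,6); v=(3,-1)
3. t=2/3 → R at (9,16/3); v=(-3,-1)
4. t=3 → L at (0,7/3); v=(3,-1)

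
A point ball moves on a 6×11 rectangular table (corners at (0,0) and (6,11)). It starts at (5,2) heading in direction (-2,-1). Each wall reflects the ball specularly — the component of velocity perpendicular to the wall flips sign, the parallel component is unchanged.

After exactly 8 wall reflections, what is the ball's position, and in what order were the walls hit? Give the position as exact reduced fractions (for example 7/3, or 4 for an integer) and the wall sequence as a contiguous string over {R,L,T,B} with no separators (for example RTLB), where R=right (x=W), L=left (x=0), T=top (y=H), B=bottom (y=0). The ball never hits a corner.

Final position: (6,13/2)
Wall sequence: BLRLRTLR

1. t=2 → B at (1,0); v=(-2,1)
2. t=1/2 → L at (0,1/2); v=(2,1)
3. t=3 → R at (6,7/2); v=(-2,1)
4. t=3 → L at (0,13/2); v=(2,1)
5. t=3 → R at (6,19/2); v=(-2,1)
6. t=3/2 → T at (3,11); v=(-2,-1)
7. t=3/2 → L at (0,19/2); v=(2,-1)
8. t=3 → R at (6,13/2); v=(-2,-1)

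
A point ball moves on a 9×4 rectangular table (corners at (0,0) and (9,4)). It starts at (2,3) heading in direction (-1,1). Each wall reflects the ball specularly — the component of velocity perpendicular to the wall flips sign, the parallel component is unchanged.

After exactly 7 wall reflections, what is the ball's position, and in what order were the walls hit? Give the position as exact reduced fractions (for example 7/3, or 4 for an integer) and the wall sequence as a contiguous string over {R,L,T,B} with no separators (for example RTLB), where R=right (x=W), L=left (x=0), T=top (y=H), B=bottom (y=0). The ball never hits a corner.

Final position: (3,4)
Wall sequence: TLBTRBT

1. t=1 → T at (1,4); v=(-1,-1)
2. t=1 → L at (0,3); v=(1,-1)
3. t=3 → B at (3,0); v=(1,1)
4. t=4 → T at (7,4); v=(1,-1)
5. t=2 → R at (9,2); v=(-1,-1)
6. t=2 → B at (7,0); v=(-1,1)
7. t=4 → T at (3,4); v=(-1,-1)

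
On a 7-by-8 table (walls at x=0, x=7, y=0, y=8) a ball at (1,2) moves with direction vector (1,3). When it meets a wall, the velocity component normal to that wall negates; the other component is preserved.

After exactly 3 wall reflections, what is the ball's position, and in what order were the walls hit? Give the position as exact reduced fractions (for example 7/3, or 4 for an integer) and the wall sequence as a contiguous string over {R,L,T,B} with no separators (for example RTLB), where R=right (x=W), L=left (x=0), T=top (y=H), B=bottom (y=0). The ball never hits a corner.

Final position: (7,4)
Wall sequence: TBR

1. t=2 → T at (3,8); v=(1,-3)
2. t=8/3 → B at (17/3,0); v=(1,3)
3. t=4/3 → R at (7,4); v=(-1,3)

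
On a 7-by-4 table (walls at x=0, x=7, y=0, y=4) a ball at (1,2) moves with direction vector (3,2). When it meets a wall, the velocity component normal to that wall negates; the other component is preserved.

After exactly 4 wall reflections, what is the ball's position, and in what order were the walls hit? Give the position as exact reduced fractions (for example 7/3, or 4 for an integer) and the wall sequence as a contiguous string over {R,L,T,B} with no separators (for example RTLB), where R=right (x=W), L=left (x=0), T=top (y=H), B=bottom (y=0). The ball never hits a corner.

Final position: (0,8/3)
Wall sequence: TRBL

1. t=1 → T at (4,4); v=(3,-2)
2. t=1 → R at (7,2); v=(-3,-2)
3. t=1 → B at (4,0); v=(-3,2)
4. t=4/3 → L at (0,8/3); v=(3,2)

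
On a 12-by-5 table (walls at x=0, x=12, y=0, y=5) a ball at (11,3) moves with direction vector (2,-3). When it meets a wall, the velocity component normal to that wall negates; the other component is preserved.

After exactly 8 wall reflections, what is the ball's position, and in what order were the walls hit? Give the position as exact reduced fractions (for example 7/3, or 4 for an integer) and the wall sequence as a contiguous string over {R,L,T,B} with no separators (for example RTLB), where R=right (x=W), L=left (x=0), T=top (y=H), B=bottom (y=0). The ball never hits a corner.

Final position: (17/3,5)
Wall sequence: RBTBTLBT

1. t=1/2 → R at (12,3/2); v=(-2,-3)
2. t=1/2 → B at (11,0); v=(-2,3)
3. t=5/3 → T at (23/3,5); v=(-2,-3)
4. t=5/3 → B at (13/3,0); v=(-2,3)
5. t=5/3 → T at (1,5); v=(-2,-3)
6. t=1/2 → L at (0,7/2); v=(2,-3)
7. t=7/6 → B at (7/3,0); v=(2,3)
8. t=5/3 → T at (17/3,5); v=(2,-3)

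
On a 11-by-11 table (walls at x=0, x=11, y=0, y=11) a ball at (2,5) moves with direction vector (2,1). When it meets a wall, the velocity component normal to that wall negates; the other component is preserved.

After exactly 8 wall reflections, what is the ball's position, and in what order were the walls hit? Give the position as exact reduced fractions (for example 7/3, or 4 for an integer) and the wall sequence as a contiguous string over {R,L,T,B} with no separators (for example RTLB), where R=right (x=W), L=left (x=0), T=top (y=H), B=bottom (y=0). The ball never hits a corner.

Final position: (8,11)
Wall sequence: RTLRBLRT

1. t=9/2 → R at (11,19/2); v=(-2,1)
2. t=3/2 → T at (8,11); v=(-2,-1)
3. t=4 → L at (0,7); v=(2,-1)
4. t=11/2 → R at (11,3/2); v=(-2,-1)
5. t=3/2 → B at (8,0); v=(-2,1)
6. t=4 → L at (0,4); v=(2,1)
7. t=11/2 → R at (11,19/2); v=(-2,1)
8. t=3/2 → T at (8,11); v=(-2,-1)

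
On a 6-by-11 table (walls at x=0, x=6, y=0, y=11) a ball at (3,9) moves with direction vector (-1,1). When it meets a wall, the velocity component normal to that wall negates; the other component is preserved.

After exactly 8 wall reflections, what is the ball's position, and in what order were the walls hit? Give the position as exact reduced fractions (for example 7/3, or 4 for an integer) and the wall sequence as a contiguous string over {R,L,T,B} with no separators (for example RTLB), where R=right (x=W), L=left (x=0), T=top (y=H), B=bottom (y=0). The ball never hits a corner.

Final position: (0,8)
Wall sequence: TLRBLRTL

1. t=2 → T at (1,11); v=(-1,-1)
2. t=1 → L at (0,10); v=(1,-1)
3. t=6 → R at (6,4); v=(-1,-1)
4. t=4 → B at (2,0); v=(-1,1)
5. t=2 → L at (0,2); v=(1,1)
6. t=6 → R at (6,8); v=(-1,1)
7. t=3 → T at (3,11); v=(-1,-1)
8. t=3 → L at (0,8); v=(1,-1)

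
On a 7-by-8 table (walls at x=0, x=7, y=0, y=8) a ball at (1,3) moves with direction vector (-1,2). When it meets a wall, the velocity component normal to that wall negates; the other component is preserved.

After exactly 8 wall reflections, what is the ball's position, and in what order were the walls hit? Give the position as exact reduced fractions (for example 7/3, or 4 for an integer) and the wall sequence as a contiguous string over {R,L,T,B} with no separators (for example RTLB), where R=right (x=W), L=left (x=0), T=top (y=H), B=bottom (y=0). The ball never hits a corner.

Final position: (7/2,8)
Wall sequence: LTBRTBLT

1. t=1 → L at (0,5); v=(1,2)
2. t=3/2 → T at (3/2,8); v=(1,-2)
3. t=4 → B at (11/2,0); v=(1,2)
4. t=3/2 → R at (7,3); v=(-1,2)
5. t=5/2 → T at (9/2,8); v=(-1,-2)
6. t=4 → B at (1/2,0); v=(-1,2)
7. t=1/2 → L at (0,1); v=(1,2)
8. t=7/2 → T at (7/2,8); v=(1,-2)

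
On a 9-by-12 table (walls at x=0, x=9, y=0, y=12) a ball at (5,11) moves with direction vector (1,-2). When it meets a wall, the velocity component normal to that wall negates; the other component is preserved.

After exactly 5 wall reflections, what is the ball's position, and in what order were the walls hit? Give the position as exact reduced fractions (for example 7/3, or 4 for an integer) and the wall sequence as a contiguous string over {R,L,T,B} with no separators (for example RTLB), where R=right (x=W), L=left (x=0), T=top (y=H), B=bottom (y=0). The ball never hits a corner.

1. t=4 → R at (9,3); v=(-1,-2)
2. t=3/2 → B at (15/2,0); v=(-1,2)
3. t=6 → T at (3/2,12); v=(-1,-2)
4. t=3/2 → L at (0,9); v=(1,-2)
5. t=9/2 → B at (9/2,0); v=(1,2)

Final position: (9/2,0)
Wall sequence: RBTLB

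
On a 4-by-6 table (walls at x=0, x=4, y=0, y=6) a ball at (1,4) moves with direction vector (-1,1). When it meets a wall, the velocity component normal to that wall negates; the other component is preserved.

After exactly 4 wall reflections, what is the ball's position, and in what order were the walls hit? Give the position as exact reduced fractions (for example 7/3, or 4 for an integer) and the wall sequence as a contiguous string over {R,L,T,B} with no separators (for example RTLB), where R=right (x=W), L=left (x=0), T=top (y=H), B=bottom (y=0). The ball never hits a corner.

Final position: (1,0)
Wall sequence: LTRB

1. t=1 → L at (0,5); v=(1,1)
2. t=1 → T at (1,6); v=(1,-1)
3. t=3 → R at (4,3); v=(-1,-1)
4. t=3 → B at (1,0); v=(-1,1)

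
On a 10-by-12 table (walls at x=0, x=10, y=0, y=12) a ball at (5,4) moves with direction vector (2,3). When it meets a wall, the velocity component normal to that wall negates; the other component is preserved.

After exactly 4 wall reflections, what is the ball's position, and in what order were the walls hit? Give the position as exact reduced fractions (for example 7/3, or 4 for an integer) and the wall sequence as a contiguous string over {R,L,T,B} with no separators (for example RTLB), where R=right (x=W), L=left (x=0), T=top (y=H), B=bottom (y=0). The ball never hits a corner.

Final position: (0,5/2)
Wall sequence: RTBL

1. t=5/2 → R at (10,23/2); v=(-2,3)
2. t=1/6 → T at (29/3,12); v=(-2,-3)
3. t=4 → B at (5/3,0); v=(-2,3)
4. t=5/6 → L at (0,5/2); v=(2,3)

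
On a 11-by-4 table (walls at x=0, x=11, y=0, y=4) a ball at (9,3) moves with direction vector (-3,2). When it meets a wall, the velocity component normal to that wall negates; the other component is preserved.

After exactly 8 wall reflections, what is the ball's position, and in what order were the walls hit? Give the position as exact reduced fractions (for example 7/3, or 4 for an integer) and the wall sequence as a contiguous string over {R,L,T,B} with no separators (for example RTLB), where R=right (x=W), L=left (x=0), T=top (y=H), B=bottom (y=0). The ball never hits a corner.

Final position: (0,1/3)
Wall sequence: TBLTBRTL

1. t=1/2 → T at (15/2,4); v=(-3,-2)
2. t=2 → B at (3/2,0); v=(-3,2)
3. t=1/2 → L at (0,1); v=(3,2)
4. t=3/2 → T at (9/2,4); v=(3,-2)
5. t=2 → B at (21/2,0); v=(3,2)
6. t=1/6 → R at (11,1/3); v=(-3,2)
7. t=11/6 → T at (11/2,4); v=(-3,-2)
8. t=11/6 → L at (0,1/3); v=(3,-2)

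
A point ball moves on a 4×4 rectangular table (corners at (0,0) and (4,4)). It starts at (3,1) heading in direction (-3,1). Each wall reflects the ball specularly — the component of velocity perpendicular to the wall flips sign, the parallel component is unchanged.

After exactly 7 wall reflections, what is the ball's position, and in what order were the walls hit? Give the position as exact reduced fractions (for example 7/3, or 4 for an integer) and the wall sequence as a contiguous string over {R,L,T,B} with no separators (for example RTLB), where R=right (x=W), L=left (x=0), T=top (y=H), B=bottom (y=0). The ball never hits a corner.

Final position: (2,0)
Wall sequence: LRTLRLB

1. t=1 → L at (0,2); v=(3,1)
2. t=4/3 → R at (4,10/3); v=(-3,1)
3. t=2/3 → T at (2,4); v=(-3,-1)
4. t=2/3 → L at (0,10/3); v=(3,-1)
5. t=4/3 → R at (4,2); v=(-3,-1)
6. t=4/3 → L at (0,2/3); v=(3,-1)
7. t=2/3 → B at (2,0); v=(3,1)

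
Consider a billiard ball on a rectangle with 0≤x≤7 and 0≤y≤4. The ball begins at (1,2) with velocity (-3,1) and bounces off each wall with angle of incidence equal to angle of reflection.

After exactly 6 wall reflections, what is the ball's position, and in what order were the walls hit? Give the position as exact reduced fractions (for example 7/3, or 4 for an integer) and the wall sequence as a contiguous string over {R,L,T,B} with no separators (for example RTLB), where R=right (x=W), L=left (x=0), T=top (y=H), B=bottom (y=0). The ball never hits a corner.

1. t=1/3 → L at (0,7/3); v=(3,1)
2. t=5/3 → T at (5,4); v=(3,-1)
3. t=2/3 → R at (7,10/3); v=(-3,-1)
4. t=7/3 → L at (0,1); v=(3,-1)
5. t=1 → B at (3,0); v=(3,1)
6. t=4/3 → R at (7,4/3); v=(-3,1)

Final position: (7,4/3)
Wall sequence: LTRLBR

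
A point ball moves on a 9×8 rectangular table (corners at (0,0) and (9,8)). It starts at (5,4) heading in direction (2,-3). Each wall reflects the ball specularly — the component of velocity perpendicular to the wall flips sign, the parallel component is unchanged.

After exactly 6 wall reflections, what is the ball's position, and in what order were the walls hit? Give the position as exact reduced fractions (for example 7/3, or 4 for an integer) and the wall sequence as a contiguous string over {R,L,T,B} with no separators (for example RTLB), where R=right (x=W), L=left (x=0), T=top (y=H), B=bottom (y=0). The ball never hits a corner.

1. t=4/3 → B at (23/3,0); v=(2,3)
2. t=2/3 → R at (9,2); v=(-2,3)
3. t=2 → T at (5,8); v=(-2,-3)
4. t=5/2 → L at (0,1/2); v=(2,-3)
5. t=1/6 → B at (1/3,0); v=(2,3)
6. t=8/3 → T at (17/3,8); v=(2,-3)

Final position: (17/3,8)
Wall sequence: BRTLBT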